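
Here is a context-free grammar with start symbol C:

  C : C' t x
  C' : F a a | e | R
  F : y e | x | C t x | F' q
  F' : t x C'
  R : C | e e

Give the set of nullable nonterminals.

No nonterminal has an empty production or an RHS whose symbols are all nullable.

{ } (none)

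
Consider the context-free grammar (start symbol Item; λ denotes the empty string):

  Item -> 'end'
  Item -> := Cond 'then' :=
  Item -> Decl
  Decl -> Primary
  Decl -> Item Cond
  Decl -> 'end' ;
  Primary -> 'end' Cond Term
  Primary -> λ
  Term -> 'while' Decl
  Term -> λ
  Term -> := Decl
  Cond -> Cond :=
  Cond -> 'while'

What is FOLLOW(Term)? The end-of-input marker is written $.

In Primary -> 'end' Cond Term: Term is at the end, add FOLLOW(Primary) = { $, 'while' }.
Union: FOLLOW(Term) = { $, 'while' }.

{ $, 'while' }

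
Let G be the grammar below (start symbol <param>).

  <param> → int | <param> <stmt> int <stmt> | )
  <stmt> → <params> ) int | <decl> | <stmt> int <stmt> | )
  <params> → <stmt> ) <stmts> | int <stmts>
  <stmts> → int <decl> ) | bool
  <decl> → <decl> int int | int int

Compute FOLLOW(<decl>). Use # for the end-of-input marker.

In <stmt> → <decl>: <decl> is at the end, add FOLLOW(<stmt>) = { #, ), int }.
In <stmts> → int <decl> ): add FIRST()) = { ) }.
In <decl> → <decl> int int: add FIRST(int int) = { int }.
Union: FOLLOW(<decl>) = { #, ), int }.

{ #, ), int }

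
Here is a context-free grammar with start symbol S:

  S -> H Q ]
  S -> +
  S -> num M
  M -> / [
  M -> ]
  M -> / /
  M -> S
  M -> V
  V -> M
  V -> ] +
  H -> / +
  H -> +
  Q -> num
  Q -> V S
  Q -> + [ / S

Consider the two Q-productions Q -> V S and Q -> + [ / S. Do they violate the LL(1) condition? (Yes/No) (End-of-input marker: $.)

FIRST(V S) = { +, /, ], num } and FIRST(+ [ / S) = { + }.
Both contain +, so the two alternatives are not disjoint — LL(1) conflict.

Yes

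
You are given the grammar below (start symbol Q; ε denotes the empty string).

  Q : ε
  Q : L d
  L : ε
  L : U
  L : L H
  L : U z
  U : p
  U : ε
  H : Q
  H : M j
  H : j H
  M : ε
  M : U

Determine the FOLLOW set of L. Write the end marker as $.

In Q : L d: add FIRST(d) = { d }.
In L : L H: add FIRST(H)\{ε} = { d, j, p, z }.
  Since H is nullable, also add FOLLOW(L) = { d, j, p, z }.
Union: FOLLOW(L) = { d, j, p, z }.

{ d, j, p, z }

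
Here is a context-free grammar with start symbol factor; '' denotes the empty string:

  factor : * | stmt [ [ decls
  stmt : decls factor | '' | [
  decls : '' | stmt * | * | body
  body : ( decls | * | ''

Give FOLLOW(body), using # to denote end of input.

In decls : body: body is at the end, add FOLLOW(decls) = { #, (, *, [ }.
Union: FOLLOW(body) = { #, (, *, [ }.

{ #, (, *, [ }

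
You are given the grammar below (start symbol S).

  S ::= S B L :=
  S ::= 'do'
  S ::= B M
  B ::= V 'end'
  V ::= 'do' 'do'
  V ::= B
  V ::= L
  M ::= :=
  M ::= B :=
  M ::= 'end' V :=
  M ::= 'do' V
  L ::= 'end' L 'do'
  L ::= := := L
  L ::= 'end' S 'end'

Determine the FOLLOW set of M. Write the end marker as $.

In S ::= B M: M is at the end, add FOLLOW(S) = { $, 'do', 'end', := }.
Union: FOLLOW(M) = { $, 'do', 'end', := }.

{ $, 'do', 'end', := }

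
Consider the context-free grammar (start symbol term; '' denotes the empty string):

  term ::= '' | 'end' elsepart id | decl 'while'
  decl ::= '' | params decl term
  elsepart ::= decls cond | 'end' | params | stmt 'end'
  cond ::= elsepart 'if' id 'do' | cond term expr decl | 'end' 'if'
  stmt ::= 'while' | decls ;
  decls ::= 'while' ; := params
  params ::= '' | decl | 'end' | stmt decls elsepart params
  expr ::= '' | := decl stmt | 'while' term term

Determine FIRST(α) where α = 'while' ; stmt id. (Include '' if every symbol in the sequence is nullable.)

'while' is a terminal; add {'while'} and stop.

{ 'while' }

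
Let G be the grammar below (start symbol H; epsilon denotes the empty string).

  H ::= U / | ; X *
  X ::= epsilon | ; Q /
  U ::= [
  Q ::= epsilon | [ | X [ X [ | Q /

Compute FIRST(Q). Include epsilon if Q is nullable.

Q ::= epsilon contributes epsilon.
Q ::= [ contributes {[}.
From Q ::= X [ X [: X nullable, take FIRST(X) ∪ {[} = { ;, [ }.
From Q ::= Q /: Q nullable, take FIRST(Q) ∪ {/} = { /, ;, [ }.
Union: FIRST(Q) = { /, ;, [, epsilon }.

{ /, ;, [, epsilon }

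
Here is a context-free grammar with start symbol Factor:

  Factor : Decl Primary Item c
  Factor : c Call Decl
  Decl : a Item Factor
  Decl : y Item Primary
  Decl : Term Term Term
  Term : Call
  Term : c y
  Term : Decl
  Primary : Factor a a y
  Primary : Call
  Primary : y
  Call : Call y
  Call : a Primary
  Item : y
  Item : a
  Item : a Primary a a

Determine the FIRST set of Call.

From Call : Call y: add FIRST(Call) = { a }.
Call : a Primary contributes {a}.
Union: FIRST(Call) = { a }.

{ a }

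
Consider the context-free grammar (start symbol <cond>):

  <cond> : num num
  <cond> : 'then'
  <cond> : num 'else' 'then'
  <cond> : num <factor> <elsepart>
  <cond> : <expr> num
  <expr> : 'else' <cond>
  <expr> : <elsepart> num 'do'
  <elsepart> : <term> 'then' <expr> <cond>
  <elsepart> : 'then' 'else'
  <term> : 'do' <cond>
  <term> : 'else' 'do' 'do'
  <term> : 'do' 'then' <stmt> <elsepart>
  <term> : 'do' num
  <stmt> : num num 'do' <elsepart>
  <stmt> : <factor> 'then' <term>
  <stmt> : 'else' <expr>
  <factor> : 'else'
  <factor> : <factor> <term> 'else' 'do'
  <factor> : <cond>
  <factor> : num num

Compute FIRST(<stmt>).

{ 'do', 'else', 'then', num }

<stmt> : num num 'do' <elsepart> contributes {num}.
From <stmt> : <factor> 'then' <term>: add FIRST(<factor>) = { 'do', 'else', 'then', num }.
<stmt> : 'else' <expr> contributes {'else'}.
Union: FIRST(<stmt>) = { 'do', 'else', 'then', num }.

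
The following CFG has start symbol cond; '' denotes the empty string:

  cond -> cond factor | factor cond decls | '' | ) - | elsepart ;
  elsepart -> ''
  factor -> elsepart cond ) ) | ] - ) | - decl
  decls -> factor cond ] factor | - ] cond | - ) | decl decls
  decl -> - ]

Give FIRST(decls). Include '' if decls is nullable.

From decls -> factor cond ] factor: add FIRST(factor) = { ), -, ;, ] }.
decls -> - ] cond contributes {-}.
decls -> - ) contributes {-}.
From decls -> decl decls: add FIRST(decl) = { - }.
Union: FIRST(decls) = { ), -, ;, ] }.

{ ), -, ;, ] }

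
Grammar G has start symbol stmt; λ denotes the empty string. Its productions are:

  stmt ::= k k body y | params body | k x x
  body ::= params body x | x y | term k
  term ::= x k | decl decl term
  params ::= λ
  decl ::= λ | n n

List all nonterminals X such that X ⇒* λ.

{ decl, params }

Directly nullable (have an λ-production): params, decl.
No other nonterminal has a production whose RHS symbols are all nullable.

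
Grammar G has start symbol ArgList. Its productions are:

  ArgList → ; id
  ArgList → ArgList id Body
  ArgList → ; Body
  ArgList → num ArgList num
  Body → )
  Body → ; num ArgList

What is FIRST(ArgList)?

ArgList → ; id contributes {;}.
From ArgList → ArgList id Body: add FIRST(ArgList) = { ;, num }.
ArgList → ; Body contributes {;}.
ArgList → num ArgList num contributes {num}.
Union: FIRST(ArgList) = { ;, num }.

{ ;, num }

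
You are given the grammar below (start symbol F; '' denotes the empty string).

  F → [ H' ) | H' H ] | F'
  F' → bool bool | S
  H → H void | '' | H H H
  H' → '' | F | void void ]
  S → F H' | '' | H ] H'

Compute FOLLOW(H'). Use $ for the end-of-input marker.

{ $, ), [, ], bool, void }

In F → [ H' ): add FIRST()) = { ) }.
In F → H' H ]: add FIRST(H ]) = { ], void }.
In S → F H': H' is at the end, add FOLLOW(S) = { $, ), [, ], bool, void }.
In S → H ] H': H' is at the end, add FOLLOW(S) = { $, ), [, ], bool, void }.
Union: FOLLOW(H') = { $, ), [, ], bool, void }.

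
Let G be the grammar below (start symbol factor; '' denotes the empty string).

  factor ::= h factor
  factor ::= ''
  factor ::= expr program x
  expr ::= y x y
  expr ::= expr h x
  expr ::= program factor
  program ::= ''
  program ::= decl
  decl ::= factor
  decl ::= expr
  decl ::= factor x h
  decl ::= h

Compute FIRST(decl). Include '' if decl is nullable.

{ h, x, y, '' }

From decl ::= factor: add FIRST(factor) = { h, x, y, '' } (including '' since factor is nullable).
From decl ::= expr: add FIRST(expr) = { h, x, y, '' } (including '' since expr is nullable).
From decl ::= factor x h: factor nullable, take FIRST(factor) ∪ {x} = { h, x, y }.
decl ::= h contributes {h}.
Union: FIRST(decl) = { h, x, y, '' }.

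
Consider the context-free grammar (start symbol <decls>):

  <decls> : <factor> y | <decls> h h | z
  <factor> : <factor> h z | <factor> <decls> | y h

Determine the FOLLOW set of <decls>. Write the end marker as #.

<decls> is the start symbol, so # ∈ FOLLOW(<decls>).
In <decls> : <decls> h h: add FIRST(h h) = { h }.
In <factor> : <factor> <decls>: <decls> is at the end, add FOLLOW(<factor>) = { h, y, z }.
Union: FOLLOW(<decls>) = { #, h, y, z }.

{ #, h, y, z }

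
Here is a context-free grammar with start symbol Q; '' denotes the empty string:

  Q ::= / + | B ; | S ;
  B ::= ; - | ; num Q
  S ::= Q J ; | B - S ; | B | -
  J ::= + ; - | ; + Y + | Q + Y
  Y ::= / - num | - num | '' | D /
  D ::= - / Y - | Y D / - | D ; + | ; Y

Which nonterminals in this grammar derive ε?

Directly nullable (have an ''-production): Y.
No other nonterminal has a production whose RHS symbols are all nullable.

{ Y }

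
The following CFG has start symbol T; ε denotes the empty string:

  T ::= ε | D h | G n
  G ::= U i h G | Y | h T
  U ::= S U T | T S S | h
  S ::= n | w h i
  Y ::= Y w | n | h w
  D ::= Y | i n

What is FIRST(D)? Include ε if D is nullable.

From D ::= Y: add FIRST(Y) = { h, n }.
D ::= i n contributes {i}.
Union: FIRST(D) = { h, i, n }.

{ h, i, n }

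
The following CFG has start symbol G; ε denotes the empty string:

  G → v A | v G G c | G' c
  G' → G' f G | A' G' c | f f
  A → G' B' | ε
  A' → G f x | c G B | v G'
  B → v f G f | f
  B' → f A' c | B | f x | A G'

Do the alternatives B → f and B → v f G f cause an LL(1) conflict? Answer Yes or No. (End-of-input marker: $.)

FIRST(f) = { f } and FIRST(v f G f) = { v }.
The FIRST sets are disjoint and neither alternative is nullable — no conflict.

No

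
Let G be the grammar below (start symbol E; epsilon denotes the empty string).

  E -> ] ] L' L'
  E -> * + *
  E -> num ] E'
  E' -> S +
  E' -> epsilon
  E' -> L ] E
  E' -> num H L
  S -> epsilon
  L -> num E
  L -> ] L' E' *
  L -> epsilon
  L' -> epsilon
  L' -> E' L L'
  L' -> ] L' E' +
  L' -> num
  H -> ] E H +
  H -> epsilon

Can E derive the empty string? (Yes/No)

Nullable nonterminals: E', H, L, L', S.
No production of E has an RHS whose symbols are all nullable, so E is not nullable.

No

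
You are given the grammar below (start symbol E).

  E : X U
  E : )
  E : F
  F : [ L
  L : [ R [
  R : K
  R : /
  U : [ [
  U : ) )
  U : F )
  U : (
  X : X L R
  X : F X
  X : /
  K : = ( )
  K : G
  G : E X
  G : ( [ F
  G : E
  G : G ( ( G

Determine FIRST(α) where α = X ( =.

{ /, [ }

Add FIRST(X) = { /, [ }; X is not nullable, stop.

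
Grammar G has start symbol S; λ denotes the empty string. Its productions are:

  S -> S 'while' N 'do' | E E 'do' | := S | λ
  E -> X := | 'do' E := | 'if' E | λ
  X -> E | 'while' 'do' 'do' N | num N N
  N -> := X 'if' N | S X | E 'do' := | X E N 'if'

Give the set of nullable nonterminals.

Directly nullable (have an λ-production): S, E.
X -> E with every symbol nullable, so X is nullable.
N -> S X with every symbol nullable, so N is nullable.

{ E, N, S, X }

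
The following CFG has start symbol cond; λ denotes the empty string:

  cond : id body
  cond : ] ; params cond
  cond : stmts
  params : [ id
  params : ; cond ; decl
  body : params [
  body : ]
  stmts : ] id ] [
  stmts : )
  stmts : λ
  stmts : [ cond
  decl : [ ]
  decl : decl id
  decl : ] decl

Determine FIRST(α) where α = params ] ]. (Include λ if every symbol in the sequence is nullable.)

{ ;, [ }

Add FIRST(params) = { ;, [ }; params is not nullable, stop.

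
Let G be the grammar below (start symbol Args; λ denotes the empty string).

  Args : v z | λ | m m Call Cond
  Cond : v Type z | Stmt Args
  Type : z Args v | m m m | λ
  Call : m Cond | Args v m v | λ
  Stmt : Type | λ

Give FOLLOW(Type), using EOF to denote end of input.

In Cond : v Type z: add FIRST(z) = { z }.
In Stmt : Type: Type is at the end, add FOLLOW(Stmt) = { EOF, m, v, z }.
Union: FOLLOW(Type) = { EOF, m, v, z }.

{ EOF, m, v, z }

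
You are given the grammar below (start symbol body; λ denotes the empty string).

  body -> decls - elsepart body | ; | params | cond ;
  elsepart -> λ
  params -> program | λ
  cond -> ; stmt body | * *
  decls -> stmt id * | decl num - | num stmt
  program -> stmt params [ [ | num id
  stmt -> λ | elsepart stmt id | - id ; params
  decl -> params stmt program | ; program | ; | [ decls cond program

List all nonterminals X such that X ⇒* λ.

{ body, elsepart, params, stmt }

Directly nullable (have an λ-production): elsepart, params, stmt.
body -> params with every symbol nullable, so body is nullable.
No other nonterminal has a production whose RHS symbols are all nullable.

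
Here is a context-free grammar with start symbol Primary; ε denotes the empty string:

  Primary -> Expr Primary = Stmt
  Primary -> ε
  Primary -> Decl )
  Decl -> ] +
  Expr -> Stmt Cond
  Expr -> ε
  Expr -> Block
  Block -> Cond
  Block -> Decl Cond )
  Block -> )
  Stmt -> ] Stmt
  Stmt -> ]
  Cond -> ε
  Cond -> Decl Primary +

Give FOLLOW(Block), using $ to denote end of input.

{ ), =, ] }

In Expr -> Block: Block is at the end, add FOLLOW(Expr) = { ), =, ] }.
Union: FOLLOW(Block) = { ), =, ] }.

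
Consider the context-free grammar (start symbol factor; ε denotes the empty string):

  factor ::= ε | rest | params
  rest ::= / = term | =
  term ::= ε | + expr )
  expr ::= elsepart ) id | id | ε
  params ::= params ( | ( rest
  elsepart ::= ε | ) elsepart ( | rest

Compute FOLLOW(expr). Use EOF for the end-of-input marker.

In term ::= + expr ): add FIRST()) = { ) }.
Union: FOLLOW(expr) = { ) }.

{ ) }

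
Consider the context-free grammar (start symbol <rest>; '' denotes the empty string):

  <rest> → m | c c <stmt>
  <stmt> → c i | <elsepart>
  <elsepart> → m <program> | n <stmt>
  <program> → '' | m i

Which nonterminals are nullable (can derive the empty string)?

{ <program> }

Directly nullable (have an ''-production): <program>.
No other nonterminal has a production whose RHS symbols are all nullable.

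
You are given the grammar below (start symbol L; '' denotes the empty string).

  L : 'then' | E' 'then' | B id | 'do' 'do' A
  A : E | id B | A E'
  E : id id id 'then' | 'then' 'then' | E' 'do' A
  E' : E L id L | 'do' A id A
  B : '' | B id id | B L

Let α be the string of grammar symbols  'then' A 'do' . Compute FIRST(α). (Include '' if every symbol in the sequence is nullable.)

{ 'then' }

'then' is a terminal; add {'then'} and stop.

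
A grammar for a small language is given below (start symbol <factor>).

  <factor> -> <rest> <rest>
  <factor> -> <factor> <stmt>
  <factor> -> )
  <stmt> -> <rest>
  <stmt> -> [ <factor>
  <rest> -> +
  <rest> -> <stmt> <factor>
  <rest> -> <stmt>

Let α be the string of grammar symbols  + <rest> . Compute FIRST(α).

+ is a terminal; add {+} and stop.

{ + }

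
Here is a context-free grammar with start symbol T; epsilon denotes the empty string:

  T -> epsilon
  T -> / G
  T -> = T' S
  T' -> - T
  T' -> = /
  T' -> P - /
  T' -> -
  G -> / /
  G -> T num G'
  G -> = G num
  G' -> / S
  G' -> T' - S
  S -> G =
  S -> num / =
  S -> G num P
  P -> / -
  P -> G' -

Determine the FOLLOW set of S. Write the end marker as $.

{ $, -, /, =, num }

In T -> = T' S: S is at the end, add FOLLOW(T) = { $, -, /, =, num }.
In G' -> / S: S is at the end, add FOLLOW(G') = { $, -, /, =, num }.
In G' -> T' - S: S is at the end, add FOLLOW(G') = { $, -, /, =, num }.
Union: FOLLOW(S) = { $, -, /, =, num }.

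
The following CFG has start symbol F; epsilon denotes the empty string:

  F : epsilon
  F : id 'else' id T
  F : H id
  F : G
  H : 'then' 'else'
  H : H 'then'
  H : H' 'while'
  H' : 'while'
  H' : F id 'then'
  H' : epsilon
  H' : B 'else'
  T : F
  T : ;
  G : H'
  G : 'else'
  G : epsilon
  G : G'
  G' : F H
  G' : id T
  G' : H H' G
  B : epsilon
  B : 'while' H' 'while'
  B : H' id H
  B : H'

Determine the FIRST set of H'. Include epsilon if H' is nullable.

{ 'else', 'then', 'while', id, epsilon }

H' : 'while' contributes {'while'}.
From H' : F id 'then': F nullable, take FIRST(F) ∪ {id} = { 'else', 'then', 'while', id }.
H' : epsilon contributes epsilon.
From H' : B 'else': B nullable, take FIRST(B) ∪ {'else'} = { 'else', 'then', 'while', id }.
Union: FIRST(H') = { 'else', 'then', 'while', id, epsilon }.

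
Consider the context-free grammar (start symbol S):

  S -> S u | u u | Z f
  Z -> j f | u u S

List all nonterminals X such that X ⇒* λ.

{ } (none)

No nonterminal has an empty production or an RHS whose symbols are all nullable.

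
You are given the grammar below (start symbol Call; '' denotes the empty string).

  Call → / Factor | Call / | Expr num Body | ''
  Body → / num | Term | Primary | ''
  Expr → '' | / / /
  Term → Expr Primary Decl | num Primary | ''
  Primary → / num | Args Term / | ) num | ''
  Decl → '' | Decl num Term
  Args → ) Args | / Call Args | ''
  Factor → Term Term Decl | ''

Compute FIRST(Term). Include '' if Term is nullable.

{ ), /, num, '' }

From Term → Expr Primary Decl: Expr, Primary, Decl nullable, take FIRST(Expr) ∪ FIRST(Primary) ∪ FIRST(Decl) = { ), /, num }; also '' since the whole RHS is nullable.
Term → num Primary contributes {num}.
Term → '' contributes ''.
Union: FIRST(Term) = { ), /, num, '' }.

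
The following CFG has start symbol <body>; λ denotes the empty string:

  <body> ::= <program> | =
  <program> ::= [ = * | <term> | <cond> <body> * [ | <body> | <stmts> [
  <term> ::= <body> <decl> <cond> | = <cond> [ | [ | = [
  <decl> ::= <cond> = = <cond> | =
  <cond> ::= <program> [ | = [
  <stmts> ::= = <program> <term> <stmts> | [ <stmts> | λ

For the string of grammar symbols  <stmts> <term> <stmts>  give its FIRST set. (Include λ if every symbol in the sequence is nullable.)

Add FIRST(<stmts>)\{λ} = { =, [ }; <stmts> is nullable, continue.
Add FIRST(<term>) = { =, [ }; <term> is not nullable, stop.

{ =, [ }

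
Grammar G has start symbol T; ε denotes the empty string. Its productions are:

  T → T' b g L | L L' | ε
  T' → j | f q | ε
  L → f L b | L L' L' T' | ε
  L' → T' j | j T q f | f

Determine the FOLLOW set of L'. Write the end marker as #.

In T → L L': L' is at the end, add FOLLOW(T) = { #, q }.
In L → L L' L' T': add FIRST(L' T') = { f, j }.
In L → L L' L' T': add FIRST(T')\{ε} = { f, j }.
  Since T' is nullable, also add FOLLOW(L) = { #, b, f, j, q }.
Union: FOLLOW(L') = { #, b, f, j, q }.

{ #, b, f, j, q }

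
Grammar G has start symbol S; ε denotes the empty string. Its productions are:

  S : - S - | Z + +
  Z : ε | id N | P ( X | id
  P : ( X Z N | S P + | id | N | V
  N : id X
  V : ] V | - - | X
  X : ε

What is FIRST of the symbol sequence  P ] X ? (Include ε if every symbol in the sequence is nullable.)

{ (, +, -, ], id }

Add FIRST(P)\{ε} = { (, +, -, ], id }; P is nullable, continue.
] is a terminal; add {]} and stop.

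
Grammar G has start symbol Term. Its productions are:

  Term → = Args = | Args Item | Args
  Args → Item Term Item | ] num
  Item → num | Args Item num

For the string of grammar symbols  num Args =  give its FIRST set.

num is a terminal; add {num} and stop.

{ num }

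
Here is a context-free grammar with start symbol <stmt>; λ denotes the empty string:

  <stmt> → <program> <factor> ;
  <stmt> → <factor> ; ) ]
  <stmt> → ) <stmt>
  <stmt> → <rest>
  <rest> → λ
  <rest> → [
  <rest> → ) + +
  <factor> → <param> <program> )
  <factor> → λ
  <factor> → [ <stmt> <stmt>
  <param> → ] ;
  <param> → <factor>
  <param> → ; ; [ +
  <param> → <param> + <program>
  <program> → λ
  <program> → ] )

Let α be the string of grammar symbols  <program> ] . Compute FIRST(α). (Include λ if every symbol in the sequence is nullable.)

Add FIRST(<program>)\{λ} = { ] }; <program> is nullable, continue.
] is a terminal; add {]} and stop.

{ ] }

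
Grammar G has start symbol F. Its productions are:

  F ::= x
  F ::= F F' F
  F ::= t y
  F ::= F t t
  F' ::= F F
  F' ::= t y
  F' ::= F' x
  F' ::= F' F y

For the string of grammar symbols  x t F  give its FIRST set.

{ x }

x is a terminal; add {x} and stop.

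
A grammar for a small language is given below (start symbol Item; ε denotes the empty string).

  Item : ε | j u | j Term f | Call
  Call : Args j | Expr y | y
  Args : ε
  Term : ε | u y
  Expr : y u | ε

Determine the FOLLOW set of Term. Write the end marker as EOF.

In Item : j Term f: add FIRST(f) = { f }.
Union: FOLLOW(Term) = { f }.

{ f }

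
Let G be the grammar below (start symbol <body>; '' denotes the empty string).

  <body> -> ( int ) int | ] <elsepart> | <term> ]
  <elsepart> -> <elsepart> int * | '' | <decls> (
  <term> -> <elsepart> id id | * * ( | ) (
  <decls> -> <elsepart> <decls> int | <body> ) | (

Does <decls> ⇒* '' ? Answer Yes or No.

Nullable nonterminals: <elsepart>.
No production of <decls> has an RHS whose symbols are all nullable, so <decls> is not nullable.

No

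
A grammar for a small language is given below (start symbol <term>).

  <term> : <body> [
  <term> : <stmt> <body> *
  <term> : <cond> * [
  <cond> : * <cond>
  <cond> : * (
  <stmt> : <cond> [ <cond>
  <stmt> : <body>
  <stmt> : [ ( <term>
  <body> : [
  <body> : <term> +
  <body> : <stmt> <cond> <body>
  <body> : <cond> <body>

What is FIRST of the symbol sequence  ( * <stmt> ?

( is a terminal; add {(} and stop.

{ ( }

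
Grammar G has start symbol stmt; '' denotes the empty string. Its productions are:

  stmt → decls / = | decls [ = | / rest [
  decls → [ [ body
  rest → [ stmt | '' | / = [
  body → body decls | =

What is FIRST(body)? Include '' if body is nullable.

{ = }

From body → body decls: add FIRST(body) = { = }.
body → = contributes {=}.
Union: FIRST(body) = { = }.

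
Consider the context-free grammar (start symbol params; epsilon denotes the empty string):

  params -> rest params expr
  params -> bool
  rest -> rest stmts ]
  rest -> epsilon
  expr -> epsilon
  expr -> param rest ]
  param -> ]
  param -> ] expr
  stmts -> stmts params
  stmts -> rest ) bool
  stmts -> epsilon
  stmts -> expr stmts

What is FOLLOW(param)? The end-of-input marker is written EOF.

{ ), ], bool }

In expr -> param rest ]: add FIRST(rest ]) = { ), ], bool }.
Union: FOLLOW(param) = { ), ], bool }.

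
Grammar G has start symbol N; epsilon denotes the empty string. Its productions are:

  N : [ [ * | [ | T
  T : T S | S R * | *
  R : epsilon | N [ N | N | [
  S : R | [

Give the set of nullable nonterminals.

Directly nullable (have an epsilon-production): R.
S : R with every symbol nullable, so S is nullable.
No other nonterminal has a production whose RHS symbols are all nullable.

{ R, S }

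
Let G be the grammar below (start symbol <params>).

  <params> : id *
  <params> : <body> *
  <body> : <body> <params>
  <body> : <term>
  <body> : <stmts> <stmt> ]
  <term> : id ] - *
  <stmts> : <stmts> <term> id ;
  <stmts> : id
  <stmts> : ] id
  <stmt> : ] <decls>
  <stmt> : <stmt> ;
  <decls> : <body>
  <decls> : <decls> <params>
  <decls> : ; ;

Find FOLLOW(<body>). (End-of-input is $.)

{ *, ;, ], id }

In <params> : <body> *: add FIRST(*) = { * }.
In <body> : <body> <params>: add FIRST(<params>) = { ], id }.
In <decls> : <body>: <body> is at the end, add FOLLOW(<decls>) = { ;, ], id }.
Union: FOLLOW(<body>) = { *, ;, ], id }.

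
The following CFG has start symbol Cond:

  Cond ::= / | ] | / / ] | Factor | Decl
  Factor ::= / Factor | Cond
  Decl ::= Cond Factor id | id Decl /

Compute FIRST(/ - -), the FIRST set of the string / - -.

/ is a terminal; add {/} and stop.

{ / }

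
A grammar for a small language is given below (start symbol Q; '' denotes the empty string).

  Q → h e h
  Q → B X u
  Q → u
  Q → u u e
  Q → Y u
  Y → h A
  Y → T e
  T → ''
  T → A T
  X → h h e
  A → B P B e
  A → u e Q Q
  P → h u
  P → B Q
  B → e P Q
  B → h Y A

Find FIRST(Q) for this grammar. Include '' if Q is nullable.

{ e, h, u }

Q → h e h contributes {h}.
From Q → B X u: add FIRST(B) = { e, h }.
Q → u contributes {u}.
Q → u u e contributes {u}.
From Q → Y u: add FIRST(Y) = { e, h, u }.
Union: FIRST(Q) = { e, h, u }.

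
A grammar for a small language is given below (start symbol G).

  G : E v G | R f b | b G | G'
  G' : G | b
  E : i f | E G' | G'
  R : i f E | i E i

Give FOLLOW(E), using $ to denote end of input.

In G : E v G: add FIRST(v G) = { v }.
In E : E G': add FIRST(G') = { b, i }.
In R : i f E: E is at the end, add FOLLOW(R) = { f }.
In R : i E i: add FIRST(i) = { i }.
Union: FOLLOW(E) = { b, f, i, v }.

{ b, f, i, v }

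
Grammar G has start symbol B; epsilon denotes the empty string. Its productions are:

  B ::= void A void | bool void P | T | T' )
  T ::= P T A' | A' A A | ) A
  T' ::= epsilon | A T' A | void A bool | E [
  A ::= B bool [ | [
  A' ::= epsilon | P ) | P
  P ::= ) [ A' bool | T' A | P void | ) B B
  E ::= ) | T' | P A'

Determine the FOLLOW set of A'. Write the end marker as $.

In T ::= P T A': A' is at the end, add FOLLOW(T) = { $, ), [, bool, void }.
In T ::= A' A A: add FIRST(A A) = { ), [, bool, void }.
In P ::= ) [ A' bool: add FIRST(bool) = { bool }.
In E ::= P A': A' is at the end, add FOLLOW(E) = { [ }.
Union: FOLLOW(A') = { $, ), [, bool, void }.

{ $, ), [, bool, void }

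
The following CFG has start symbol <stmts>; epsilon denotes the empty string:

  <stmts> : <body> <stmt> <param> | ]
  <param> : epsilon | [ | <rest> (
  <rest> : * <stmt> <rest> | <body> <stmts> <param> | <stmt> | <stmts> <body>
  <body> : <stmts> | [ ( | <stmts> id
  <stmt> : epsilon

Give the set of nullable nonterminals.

{ <param>, <rest>, <stmt> }

Directly nullable (have an epsilon-production): <param>, <stmt>.
<rest> : <stmt> with every symbol nullable, so <rest> is nullable.
No other nonterminal has a production whose RHS symbols are all nullable.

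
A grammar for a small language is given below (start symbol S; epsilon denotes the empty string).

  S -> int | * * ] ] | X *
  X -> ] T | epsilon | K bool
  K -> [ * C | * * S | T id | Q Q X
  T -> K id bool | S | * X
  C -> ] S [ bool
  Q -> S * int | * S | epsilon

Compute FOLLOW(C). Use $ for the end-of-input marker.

In K -> [ * C: C is at the end, add FOLLOW(K) = { bool, id }.
Union: FOLLOW(C) = { bool, id }.

{ bool, id }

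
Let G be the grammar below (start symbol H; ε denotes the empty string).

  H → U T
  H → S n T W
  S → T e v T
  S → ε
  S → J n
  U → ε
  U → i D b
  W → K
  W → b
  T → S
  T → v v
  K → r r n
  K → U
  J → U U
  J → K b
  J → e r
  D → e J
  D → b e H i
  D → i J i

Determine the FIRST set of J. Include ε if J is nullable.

{ b, e, i, r, ε }

From J → U U: U, U nullable, take FIRST(U) ∪ FIRST(U) = { i }; also ε since the whole RHS is nullable.
From J → K b: K nullable, take FIRST(K) ∪ {b} = { b, i, r }.
J → e r contributes {e}.
Union: FIRST(J) = { b, e, i, r, ε }.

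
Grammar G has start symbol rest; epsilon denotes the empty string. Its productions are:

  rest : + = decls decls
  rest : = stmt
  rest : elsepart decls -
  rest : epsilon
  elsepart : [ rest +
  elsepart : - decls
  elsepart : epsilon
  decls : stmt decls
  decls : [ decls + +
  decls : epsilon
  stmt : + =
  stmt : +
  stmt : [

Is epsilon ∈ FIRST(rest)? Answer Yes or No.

rest has an epsilon-production, so rest ⇒ epsilon.

Yes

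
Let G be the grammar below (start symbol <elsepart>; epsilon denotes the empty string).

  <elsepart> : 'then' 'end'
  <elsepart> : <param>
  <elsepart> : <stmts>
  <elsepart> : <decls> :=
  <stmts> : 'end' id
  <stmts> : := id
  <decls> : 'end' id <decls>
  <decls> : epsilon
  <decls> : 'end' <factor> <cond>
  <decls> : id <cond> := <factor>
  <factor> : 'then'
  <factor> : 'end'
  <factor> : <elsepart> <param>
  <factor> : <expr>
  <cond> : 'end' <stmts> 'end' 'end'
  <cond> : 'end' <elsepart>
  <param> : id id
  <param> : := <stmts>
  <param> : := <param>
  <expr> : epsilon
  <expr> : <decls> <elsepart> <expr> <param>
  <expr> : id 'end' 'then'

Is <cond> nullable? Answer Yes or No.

Nullable nonterminals: <decls>, <expr>, <factor>.
No production of <cond> has an RHS whose symbols are all nullable, so <cond> is not nullable.

No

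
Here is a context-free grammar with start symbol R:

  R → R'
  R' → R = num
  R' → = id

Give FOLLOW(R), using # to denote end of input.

R is the start symbol, so # ∈ FOLLOW(R).
In R' → R = num: add FIRST(= num) = { = }.
Union: FOLLOW(R) = { #, = }.

{ #, = }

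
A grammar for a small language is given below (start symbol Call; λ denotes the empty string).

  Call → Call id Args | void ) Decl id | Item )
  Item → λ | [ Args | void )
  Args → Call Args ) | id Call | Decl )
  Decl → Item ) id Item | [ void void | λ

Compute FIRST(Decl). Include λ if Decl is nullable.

From Decl → Item ) id Item: Item nullable, take FIRST(Item) ∪ {)} = { ), [, void }.
Decl → [ void void contributes {[}.
Decl → λ contributes λ.
Union: FIRST(Decl) = { ), [, void, λ }.

{ ), [, void, λ }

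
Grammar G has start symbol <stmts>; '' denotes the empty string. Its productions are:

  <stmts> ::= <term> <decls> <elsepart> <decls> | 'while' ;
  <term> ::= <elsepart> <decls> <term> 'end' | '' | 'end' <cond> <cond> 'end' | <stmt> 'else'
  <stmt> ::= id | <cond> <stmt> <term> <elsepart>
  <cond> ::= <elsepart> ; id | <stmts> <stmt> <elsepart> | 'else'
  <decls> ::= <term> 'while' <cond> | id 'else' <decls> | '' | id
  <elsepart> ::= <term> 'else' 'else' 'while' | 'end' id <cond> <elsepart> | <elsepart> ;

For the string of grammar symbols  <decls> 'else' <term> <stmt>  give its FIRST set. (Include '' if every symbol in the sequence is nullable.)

Add FIRST(<decls>)\{''} = { 'else', 'end', 'while', id }; <decls> is nullable, continue.
'else' is a terminal; add {'else'} and stop.

{ 'else', 'end', 'while', id }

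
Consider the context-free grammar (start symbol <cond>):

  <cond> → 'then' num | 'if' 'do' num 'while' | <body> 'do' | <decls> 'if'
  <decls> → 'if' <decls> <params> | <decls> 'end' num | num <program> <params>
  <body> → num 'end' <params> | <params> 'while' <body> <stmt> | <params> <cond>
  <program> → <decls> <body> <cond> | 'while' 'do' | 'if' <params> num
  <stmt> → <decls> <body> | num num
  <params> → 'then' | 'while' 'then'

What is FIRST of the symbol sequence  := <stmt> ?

{ := }

:= is a terminal; add {:=} and stop.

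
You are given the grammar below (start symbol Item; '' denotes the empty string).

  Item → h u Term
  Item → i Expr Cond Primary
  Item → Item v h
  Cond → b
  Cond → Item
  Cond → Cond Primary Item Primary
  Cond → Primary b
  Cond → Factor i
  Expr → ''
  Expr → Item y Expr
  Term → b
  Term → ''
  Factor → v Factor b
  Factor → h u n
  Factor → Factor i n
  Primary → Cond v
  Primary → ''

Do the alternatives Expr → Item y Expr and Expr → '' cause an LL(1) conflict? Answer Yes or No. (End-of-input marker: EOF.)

FIRST(Item y Expr) = { h, i } and FIRST('') = { '' }.
The second alternative is nullable and FOLLOW(Expr) = { b, h, i, v } shares h with FIRST of the first — conflict.

Yes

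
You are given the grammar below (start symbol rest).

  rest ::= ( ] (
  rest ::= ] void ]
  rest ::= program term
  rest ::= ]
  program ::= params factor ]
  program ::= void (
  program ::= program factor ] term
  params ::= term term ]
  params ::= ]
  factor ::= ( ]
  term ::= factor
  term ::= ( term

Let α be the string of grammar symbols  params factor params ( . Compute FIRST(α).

Add FIRST(params) = { (, ] }; params is not nullable, stop.

{ (, ] }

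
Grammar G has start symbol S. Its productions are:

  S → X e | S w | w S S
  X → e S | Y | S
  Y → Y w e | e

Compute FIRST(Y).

{ e }

From Y → Y w e: add FIRST(Y) = { e }.
Y → e contributes {e}.
Union: FIRST(Y) = { e }.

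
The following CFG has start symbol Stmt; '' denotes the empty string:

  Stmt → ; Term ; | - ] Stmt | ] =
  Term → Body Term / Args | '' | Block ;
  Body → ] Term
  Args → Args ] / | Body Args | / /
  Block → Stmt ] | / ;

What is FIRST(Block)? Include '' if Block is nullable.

From Block → Stmt ]: add FIRST(Stmt) = { -, ;, ] }.
Block → / ; contributes {/}.
Union: FIRST(Block) = { -, /, ;, ] }.

{ -, /, ;, ] }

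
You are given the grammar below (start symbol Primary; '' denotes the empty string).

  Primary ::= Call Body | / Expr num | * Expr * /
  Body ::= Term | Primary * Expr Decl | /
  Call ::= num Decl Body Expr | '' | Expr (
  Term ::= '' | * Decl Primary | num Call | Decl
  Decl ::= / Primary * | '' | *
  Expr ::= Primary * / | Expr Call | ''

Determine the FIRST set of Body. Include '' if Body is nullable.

From Body ::= Term: add FIRST(Term) = { *, /, num, '' } (including '' since Term is nullable).
From Body ::= Primary * Expr Decl: Primary nullable, take FIRST(Primary) ∪ {*} = { (, *, /, num }.
Body ::= / contributes {/}.
Union: FIRST(Body) = { (, *, /, num, '' }.

{ (, *, /, num, '' }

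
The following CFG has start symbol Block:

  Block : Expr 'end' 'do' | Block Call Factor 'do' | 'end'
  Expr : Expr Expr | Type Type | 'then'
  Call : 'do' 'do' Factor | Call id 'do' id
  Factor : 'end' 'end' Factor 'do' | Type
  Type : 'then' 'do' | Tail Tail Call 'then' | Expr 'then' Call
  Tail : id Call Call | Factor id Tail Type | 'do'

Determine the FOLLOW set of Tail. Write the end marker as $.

In Type : Tail Tail Call 'then': add FIRST(Tail Call 'then') = { 'do', 'end', 'then', id }.
In Type : Tail Tail Call 'then': add FIRST(Call 'then') = { 'do' }.
In Tail : Factor id Tail Type: add FIRST(Type) = { 'do', 'end', 'then', id }.
Union: FOLLOW(Tail) = { 'do', 'end', 'then', id }.

{ 'do', 'end', 'then', id }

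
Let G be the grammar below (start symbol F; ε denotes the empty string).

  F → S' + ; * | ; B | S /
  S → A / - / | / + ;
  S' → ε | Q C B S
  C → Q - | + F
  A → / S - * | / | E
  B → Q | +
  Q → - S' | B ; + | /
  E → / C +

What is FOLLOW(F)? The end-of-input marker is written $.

F is the start symbol, so $ ∈ FOLLOW(F).
In C → + F: F is at the end, add FOLLOW(C) = { +, -, / }.
Union: FOLLOW(F) = { $, +, -, / }.

{ $, +, -, / }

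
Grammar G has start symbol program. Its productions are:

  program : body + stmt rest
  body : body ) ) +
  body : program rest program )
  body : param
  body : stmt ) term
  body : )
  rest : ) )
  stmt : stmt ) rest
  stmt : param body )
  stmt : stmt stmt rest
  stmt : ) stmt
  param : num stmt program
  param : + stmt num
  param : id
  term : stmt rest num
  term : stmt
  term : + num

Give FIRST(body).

From body : body ) ) +: add FIRST(body) = { ), +, id, num }.
From body : program rest program ): add FIRST(program) = { ), +, id, num }.
From body : param: add FIRST(param) = { +, id, num }.
From body : stmt ) term: add FIRST(stmt) = { ), +, id, num }.
body : ) contributes {)}.
Union: FIRST(body) = { ), +, id, num }.

{ ), +, id, num }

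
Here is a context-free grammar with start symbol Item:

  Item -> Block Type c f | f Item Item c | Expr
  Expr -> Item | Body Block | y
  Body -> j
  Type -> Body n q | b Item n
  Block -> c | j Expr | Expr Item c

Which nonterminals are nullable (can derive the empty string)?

No nonterminal has an empty production or an RHS whose symbols are all nullable.

{ } (none)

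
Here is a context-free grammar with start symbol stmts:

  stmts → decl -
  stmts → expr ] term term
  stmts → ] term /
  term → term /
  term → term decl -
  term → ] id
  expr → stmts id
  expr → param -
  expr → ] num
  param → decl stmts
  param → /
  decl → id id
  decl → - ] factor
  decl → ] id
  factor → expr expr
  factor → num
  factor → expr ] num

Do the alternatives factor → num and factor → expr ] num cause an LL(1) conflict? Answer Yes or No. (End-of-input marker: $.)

No

FIRST(num) = { num } and FIRST(expr ] num) = { -, /, ], id }.
The FIRST sets are disjoint and neither alternative is nullable — no conflict.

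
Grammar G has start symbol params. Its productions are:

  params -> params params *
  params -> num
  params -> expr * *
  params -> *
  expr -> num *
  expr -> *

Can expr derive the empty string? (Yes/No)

No nonterminal in this grammar is nullable.
No production of expr has an RHS whose symbols are all nullable, so expr is not nullable.

No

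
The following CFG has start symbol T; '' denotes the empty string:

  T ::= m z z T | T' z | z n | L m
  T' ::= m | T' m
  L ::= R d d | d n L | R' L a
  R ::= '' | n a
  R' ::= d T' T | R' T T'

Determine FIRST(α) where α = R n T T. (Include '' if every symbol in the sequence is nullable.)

{ n }

Add FIRST(R)\{''} = { n }; R is nullable, continue.
n is a terminal; add {n} and stop.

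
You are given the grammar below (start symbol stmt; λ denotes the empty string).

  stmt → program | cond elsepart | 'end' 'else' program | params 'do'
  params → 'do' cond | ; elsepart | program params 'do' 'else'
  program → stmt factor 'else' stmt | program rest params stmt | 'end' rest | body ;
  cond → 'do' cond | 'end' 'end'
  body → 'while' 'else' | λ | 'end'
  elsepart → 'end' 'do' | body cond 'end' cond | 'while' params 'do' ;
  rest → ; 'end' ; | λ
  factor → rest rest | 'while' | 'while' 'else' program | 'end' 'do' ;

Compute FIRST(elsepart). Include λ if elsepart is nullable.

{ 'do', 'end', 'while' }

elsepart → 'end' 'do' contributes {'end'}.
From elsepart → body cond 'end' cond: body nullable, take FIRST(body) ∪ FIRST(cond) = { 'do', 'end', 'while' }.
elsepart → 'while' params 'do' ; contributes {'while'}.
Union: FIRST(elsepart) = { 'do', 'end', 'while' }.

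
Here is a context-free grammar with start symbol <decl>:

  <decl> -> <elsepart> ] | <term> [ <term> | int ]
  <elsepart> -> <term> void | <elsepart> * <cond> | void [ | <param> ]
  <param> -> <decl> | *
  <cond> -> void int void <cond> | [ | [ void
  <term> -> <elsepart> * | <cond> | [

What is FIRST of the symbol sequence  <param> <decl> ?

Add FIRST(<param>) = { *, [, int, void }; <param> is not nullable, stop.

{ *, [, int, void }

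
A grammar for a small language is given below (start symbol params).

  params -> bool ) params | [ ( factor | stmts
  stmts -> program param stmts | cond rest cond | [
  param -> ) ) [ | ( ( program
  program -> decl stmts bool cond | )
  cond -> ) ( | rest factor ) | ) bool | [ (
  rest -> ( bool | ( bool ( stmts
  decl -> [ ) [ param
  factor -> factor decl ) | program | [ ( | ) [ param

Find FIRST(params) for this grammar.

{ (, ), [, bool }

params -> bool ) params contributes {bool}.
params -> [ ( factor contributes {[}.
From params -> stmts: add FIRST(stmts) = { (, ), [ }.
Union: FIRST(params) = { (, ), [, bool }.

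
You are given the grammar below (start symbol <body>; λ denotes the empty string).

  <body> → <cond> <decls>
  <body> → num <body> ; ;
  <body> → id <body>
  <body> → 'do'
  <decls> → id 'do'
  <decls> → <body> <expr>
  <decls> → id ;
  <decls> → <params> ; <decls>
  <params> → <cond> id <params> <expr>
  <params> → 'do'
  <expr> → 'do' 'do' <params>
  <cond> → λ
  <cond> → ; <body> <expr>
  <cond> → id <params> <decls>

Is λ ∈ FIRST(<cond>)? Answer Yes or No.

<cond> has an λ-production, so <cond> ⇒ λ.

Yes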